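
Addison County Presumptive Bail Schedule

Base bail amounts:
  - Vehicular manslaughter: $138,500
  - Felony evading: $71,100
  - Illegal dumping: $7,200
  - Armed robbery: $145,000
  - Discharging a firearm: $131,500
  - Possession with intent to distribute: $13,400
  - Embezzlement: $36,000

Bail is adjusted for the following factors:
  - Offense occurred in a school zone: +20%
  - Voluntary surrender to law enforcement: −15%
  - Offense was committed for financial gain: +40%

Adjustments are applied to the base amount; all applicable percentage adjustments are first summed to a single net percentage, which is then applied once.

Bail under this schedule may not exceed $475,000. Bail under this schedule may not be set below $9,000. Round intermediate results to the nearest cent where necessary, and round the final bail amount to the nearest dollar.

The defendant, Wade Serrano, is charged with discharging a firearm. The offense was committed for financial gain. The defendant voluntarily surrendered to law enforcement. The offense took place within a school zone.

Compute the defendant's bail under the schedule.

$190,675

Base amounts from the schedule: discharging a firearm $131,500.
Single charge. Combined base = $131,500.
Net percentage adjustment: +20% −15% +40% = +45%. $131,500 × 1.45 = $190,675.
$190,675 is within the $475,000 maximum.
$190,675 is at or above the $9,000 minimum.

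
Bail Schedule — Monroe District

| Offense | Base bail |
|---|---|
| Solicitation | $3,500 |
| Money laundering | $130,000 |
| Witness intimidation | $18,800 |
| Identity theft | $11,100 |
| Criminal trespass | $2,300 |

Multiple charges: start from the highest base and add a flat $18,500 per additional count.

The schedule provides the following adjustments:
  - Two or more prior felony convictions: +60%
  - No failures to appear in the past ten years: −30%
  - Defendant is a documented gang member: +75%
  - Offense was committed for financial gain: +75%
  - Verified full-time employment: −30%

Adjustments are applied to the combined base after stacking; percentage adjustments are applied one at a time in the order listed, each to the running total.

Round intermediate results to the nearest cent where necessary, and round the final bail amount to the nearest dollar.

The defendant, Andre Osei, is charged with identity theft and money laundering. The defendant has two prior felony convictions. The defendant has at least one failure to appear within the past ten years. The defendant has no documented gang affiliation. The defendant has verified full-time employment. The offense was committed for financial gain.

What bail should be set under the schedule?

Base amounts from the schedule: identity theft $11,100; money laundering $130,000.
Stacking rule: highest base plus $18,500 per additional charge. Highest is money laundering at $130,000; 1 additional charge → +$18,500. Combined base = $148,500.
Two or more prior felony convictions (+60%): $148,500 × 1.6 = $237,600.
Offense was committed for financial gain (+75%): $237,600 × 1.75 = $415,800.
Verified full-time employment (−30%): $415,800 × 0.7 = $291,060.

$291,060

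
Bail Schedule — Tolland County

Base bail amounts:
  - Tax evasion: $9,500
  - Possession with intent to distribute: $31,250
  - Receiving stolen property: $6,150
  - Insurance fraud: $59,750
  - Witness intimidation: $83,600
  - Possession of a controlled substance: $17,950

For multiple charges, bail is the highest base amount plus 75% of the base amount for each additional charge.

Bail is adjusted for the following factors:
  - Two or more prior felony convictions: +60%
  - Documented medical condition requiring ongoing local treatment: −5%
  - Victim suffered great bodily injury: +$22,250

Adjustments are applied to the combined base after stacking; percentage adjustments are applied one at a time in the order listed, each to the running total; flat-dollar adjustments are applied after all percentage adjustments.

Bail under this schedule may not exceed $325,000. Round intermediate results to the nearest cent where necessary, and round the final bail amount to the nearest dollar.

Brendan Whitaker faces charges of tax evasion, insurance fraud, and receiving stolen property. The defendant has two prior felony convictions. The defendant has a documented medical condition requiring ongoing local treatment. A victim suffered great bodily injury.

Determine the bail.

$130,911

Base amounts from the schedule: tax evasion $9,500; insurance fraud $59,750; receiving stolen property $6,150.
Stacking rule: highest base plus 75% of each additional charge. Highest is insurance fraud at $59,750. Additional: $9,500 × 75% = $7,125; $6,150 × 75% = $4,612.50. Combined base = $59,750 + $11,737.50 = $71,487.50.
Two or more prior felony convictions (+60%): $71,487.50 × 1.6 = $114,380.
Documented medical condition requiring ongoing local treatment (−5%): $114,380 × 0.95 = $108,661.
Victim suffered great bodily injury (+$22,250 flat): $108,661 + $22,250 = $130,911.
$130,911 is within the $325,000 maximum.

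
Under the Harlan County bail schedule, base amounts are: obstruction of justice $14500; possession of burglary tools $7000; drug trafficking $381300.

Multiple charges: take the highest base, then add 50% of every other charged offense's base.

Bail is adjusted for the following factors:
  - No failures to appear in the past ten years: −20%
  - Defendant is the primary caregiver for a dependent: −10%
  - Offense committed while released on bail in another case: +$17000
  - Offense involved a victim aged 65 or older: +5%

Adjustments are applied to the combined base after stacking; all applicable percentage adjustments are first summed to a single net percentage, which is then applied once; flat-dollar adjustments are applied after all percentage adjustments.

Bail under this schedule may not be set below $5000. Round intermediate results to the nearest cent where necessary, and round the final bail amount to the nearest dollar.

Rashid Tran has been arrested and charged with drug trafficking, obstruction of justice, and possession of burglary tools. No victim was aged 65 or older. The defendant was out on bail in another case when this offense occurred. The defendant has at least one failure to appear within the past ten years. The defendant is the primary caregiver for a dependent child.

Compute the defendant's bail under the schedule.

Base amounts from the schedule: drug trafficking $381300; obstruction of justice $14500; possession of burglary tools $7000.
Stacking rule: highest base plus 50% of each additional charge. Highest is drug trafficking at $381300. Additional: $14500 × 50% = $7250; $7000 × 50% = $3500. Combined base = $381300 + $10750 = $392050.
Defendant is the primary caregiver for a dependent (−10%): $392050 × 0.9 = $352845.
Offense committed while released on bail in another case (+$17000 flat): $352845 + $17000 = $369845.
$369845 is at or above the $5000 minimum.

$369845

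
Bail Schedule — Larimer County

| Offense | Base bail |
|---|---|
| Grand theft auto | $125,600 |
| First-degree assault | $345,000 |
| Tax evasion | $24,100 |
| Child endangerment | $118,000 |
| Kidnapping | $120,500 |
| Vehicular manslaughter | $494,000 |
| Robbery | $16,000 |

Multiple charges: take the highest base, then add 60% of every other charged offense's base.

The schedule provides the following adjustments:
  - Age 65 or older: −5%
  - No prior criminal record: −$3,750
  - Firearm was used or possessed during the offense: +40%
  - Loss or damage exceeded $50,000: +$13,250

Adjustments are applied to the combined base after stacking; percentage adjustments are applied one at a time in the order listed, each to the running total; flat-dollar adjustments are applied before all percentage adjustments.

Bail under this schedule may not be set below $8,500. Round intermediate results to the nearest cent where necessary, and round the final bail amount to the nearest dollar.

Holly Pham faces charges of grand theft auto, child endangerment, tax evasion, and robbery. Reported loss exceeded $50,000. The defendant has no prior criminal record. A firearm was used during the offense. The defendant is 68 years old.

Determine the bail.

Base amounts from the schedule: grand theft auto $125,600; child endangerment $118,000; tax evasion $24,100; robbery $16,000.
Stacking rule: highest base plus 60% of each additional charge. Highest is grand theft auto at $125,600. Additional: $118,000 × 60% = $70,800; $24,100 × 60% = $14,460; $16,000 × 60% = $9,600. Combined base = $125,600 + $94,860 = $220,460.
No prior criminal record (−$3,750 flat): $220,460 − $3,750 = $216,710.
Loss or damage exceeded $50,000 (+$13,250 flat): $216,710 + $13,250 = $229,960.
Age 65 or older (−5%): $229,960 × 0.95 = $218,462.
Firearm was used or possessed during the offense (+40%): $218,462 × 1.4 = $305,846.80.
$305,846.80 is at or above the $8,500 minimum.
Rounded to the nearest dollar: $305,847.

$305,847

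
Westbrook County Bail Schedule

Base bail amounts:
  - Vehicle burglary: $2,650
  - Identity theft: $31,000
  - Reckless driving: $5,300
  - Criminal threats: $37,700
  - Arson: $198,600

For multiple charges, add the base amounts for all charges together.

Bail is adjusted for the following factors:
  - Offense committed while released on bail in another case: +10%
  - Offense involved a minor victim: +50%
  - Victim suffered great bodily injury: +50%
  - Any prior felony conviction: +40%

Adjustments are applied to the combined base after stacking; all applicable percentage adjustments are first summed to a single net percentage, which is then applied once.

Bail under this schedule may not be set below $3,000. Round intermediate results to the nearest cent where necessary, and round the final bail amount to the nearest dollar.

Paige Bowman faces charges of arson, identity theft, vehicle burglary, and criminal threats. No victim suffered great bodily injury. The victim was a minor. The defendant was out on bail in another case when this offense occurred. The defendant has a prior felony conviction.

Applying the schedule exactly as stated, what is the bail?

Base amounts from the schedule: arson $198,600; identity theft $31,000; vehicle burglary $2,650; criminal threats $37,700.
Stacking rule: sum of all bases. $198,600 + $31,000 + $2,650 + $37,700 = $269,950.
Net percentage adjustment: +10% +50% +40% = +100%. $269,950 × 2 = $539,900.
$539,900 is at or above the $3,000 minimum.

$539,900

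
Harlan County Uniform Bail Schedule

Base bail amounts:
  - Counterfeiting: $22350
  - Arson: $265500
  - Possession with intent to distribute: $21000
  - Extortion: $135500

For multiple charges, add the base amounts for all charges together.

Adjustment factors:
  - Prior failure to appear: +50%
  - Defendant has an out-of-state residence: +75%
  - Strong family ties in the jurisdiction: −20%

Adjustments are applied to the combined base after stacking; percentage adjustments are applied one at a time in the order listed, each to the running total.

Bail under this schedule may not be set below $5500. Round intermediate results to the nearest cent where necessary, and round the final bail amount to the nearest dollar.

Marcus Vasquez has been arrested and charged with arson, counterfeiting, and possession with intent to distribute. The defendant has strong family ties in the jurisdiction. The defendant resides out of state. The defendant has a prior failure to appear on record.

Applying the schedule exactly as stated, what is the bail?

$648585

Base amounts from the schedule: arson $265500; counterfeiting $22350; possession with intent to distribute $21000.
Stacking rule: sum of all bases. $265500 + $22350 + $21000 = $308850.
Prior failure to appear (+50%): $308850 × 1.5 = $463275.
Defendant has an out-of-state residence (+75%): $463275 × 1.75 = $810731.25.
Strong family ties in the jurisdiction (−20%): $810731.25 × 0.8 = $648585.
$648585 is at or above the $5500 minimum.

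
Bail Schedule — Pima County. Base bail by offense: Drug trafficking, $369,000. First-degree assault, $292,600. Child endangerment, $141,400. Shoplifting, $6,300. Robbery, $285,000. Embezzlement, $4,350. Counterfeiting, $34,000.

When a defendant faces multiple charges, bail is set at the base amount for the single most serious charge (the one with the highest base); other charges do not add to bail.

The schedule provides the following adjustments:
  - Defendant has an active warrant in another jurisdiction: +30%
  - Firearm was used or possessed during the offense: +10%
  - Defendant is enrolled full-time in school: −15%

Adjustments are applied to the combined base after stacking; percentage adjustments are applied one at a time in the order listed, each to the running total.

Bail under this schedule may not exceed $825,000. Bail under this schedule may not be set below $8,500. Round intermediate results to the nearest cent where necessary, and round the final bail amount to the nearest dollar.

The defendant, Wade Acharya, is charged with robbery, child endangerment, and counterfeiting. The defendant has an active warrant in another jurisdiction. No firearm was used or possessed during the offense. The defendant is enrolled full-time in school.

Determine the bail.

$314,925

Base amounts from the schedule: robbery $285,000; child endangerment $141,400; counterfeiting $34,000.
Stacking rule: use the highest base only. Highest is robbery at $285,000. Combined base = $285,000.
Defendant has an active warrant in another jurisdiction (+30%): $285,000 × 1.3 = $370,500.
Defendant is enrolled full-time in school (−15%): $370,500 × 0.85 = $314,925.
$314,925 is within the $825,000 maximum.
$314,925 is at or above the $8,500 minimum.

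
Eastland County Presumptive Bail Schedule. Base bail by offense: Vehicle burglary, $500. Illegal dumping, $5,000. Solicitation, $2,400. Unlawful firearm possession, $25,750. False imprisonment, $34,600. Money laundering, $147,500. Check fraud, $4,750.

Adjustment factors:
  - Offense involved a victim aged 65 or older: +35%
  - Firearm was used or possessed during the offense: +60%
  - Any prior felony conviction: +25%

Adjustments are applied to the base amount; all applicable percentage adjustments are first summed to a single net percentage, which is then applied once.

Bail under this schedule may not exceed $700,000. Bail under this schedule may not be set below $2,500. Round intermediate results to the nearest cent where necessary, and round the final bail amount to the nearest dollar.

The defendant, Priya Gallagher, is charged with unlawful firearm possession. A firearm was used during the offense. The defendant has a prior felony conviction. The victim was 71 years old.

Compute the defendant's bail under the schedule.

Base amounts from the schedule: unlawful firearm possession $25,750.
Single charge. Combined base = $25,750.
Net percentage adjustment: +35% +60% +25% = +120%. $25,750 × 2.2 = $56,650.
$56,650 is within the $700,000 maximum.
$56,650 is at or above the $2,500 minimum.

$56,650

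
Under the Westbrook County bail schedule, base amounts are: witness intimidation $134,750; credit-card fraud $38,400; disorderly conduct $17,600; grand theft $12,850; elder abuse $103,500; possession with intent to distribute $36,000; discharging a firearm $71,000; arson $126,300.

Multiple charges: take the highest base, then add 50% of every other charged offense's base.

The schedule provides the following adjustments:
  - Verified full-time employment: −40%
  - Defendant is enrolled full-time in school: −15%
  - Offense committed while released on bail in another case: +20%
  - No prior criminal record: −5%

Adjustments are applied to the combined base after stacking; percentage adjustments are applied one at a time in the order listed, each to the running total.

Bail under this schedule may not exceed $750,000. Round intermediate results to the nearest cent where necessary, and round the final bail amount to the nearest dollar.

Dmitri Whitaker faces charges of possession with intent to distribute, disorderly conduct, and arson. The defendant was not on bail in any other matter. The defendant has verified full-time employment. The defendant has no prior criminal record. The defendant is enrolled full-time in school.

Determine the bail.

Base amounts from the schedule: possession with intent to distribute $36,000; disorderly conduct $17,600; arson $126,300.
Stacking rule: highest base plus 50% of each additional charge. Highest is arson at $126,300. Additional: $36,000 × 50% = $18,000; $17,600 × 50% = $8,800. Combined base = $126,300 + $26,800 = $153,100.
Verified full-time employment (−40%): $153,100 × 0.6 = $91,860.
Defendant is enrolled full-time in school (−15%): $91,860 × 0.85 = $78,081.
No prior criminal record (−5%): $78,081 × 0.95 = $74,176.95.
$74,176.95 is within the $750,000 maximum.
Rounded to the nearest dollar: $74,177.

$74,177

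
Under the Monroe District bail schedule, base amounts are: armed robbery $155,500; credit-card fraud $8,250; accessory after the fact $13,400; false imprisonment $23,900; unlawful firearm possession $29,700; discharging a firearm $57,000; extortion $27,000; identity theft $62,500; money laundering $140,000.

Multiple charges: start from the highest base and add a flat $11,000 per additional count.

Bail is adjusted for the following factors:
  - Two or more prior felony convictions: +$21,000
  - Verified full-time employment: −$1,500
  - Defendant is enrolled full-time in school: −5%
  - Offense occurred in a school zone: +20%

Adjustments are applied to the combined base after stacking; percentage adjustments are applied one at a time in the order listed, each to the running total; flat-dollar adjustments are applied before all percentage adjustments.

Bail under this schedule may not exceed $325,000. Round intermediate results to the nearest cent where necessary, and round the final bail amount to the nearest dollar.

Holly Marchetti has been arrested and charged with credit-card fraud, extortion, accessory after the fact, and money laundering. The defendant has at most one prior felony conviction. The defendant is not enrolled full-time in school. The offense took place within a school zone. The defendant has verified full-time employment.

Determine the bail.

Base amounts from the schedule: credit-card fraud $8,250; extortion $27,000; accessory after the fact $13,400; money laundering $140,000.
Stacking rule: highest base plus $11,000 per additional charge. Highest is money laundering at $140,000; 3 additional charges → +$33,000. Combined base = $173,000.
Verified full-time employment (−$1,500 flat): $173,000 − $1,500 = $171,500.
Offense occurred in a school zone (+20%): $171,500 × 1.2 = $205,800.
$205,800 is within the $325,000 maximum.

$205,800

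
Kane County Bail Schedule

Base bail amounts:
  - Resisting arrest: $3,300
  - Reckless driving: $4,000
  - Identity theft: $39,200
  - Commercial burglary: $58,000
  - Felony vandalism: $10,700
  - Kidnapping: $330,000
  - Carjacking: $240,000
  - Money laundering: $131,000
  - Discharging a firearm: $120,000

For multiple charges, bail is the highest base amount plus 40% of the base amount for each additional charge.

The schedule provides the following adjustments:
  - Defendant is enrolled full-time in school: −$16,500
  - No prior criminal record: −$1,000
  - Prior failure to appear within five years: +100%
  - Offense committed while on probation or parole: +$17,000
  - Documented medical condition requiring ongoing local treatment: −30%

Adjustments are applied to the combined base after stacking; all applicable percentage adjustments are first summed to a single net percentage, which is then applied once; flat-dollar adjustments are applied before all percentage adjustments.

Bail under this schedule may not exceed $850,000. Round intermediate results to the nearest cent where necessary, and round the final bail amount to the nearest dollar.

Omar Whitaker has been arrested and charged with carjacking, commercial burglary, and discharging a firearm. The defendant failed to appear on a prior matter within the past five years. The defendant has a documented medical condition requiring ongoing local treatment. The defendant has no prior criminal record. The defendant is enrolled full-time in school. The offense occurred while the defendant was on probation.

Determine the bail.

$528,190

Base amounts from the schedule: carjacking $240,000; commercial burglary $58,000; discharging a firearm $120,000.
Stacking rule: highest base plus 40% of each additional charge. Highest is carjacking at $240,000. Additional: $58,000 × 40% = $23,200; $120,000 × 40% = $48,000. Combined base = $240,000 + $71,200 = $311,200.
Defendant is enrolled full-time in school (−$16,500 flat): $311,200 − $16,500 = $294,700.
No prior criminal record (−$1,000 flat): $294,700 − $1,000 = $293,700.
Offense committed while on probation or parole (+$17,000 flat): $293,700 + $17,000 = $310,700.
Net percentage adjustment: +100% −30% = +70%. $310,700 × 1.7 = $528,190.
$528,190 is within the $850,000 maximum.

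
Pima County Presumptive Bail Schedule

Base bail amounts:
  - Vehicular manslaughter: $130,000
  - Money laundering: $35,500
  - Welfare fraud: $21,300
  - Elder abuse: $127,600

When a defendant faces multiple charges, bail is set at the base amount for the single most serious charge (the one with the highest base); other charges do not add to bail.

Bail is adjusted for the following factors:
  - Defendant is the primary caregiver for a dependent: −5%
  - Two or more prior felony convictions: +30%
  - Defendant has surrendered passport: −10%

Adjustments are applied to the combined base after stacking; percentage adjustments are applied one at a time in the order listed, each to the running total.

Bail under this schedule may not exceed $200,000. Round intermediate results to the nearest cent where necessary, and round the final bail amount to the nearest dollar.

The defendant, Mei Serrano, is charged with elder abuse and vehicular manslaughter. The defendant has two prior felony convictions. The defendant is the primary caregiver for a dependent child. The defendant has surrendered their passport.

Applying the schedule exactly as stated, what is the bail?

$144,495

Base amounts from the schedule: elder abuse $127,600; vehicular manslaughter $130,000.
Stacking rule: use the highest base only. Highest is vehicular manslaughter at $130,000. Combined base = $130,000.
Defendant is the primary caregiver for a dependent (−5%): $130,000 × 0.95 = $123,500.
Two or more prior felony convictions (+30%): $123,500 × 1.3 = $160,550.
Defendant has surrendered passport (−10%): $160,550 × 0.9 = $144,495.
$144,495 is within the $200,000 maximum.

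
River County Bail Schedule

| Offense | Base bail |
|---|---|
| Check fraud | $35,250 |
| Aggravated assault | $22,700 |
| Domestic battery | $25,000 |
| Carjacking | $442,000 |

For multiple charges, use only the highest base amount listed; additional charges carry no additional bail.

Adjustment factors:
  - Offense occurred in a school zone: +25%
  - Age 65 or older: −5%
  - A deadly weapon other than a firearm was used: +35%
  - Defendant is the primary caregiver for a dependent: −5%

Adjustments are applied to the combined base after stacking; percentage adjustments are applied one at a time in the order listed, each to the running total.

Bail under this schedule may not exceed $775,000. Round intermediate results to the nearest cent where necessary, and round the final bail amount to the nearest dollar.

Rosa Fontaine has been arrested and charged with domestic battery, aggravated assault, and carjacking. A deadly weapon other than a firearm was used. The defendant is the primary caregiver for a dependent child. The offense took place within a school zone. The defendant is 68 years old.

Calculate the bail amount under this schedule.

$673,152

Base amounts from the schedule: domestic battery $25,000; aggravated assault $22,700; carjacking $442,000.
Stacking rule: use the highest base only. Highest is carjacking at $442,000. Combined base = $442,000.
Offense occurred in a school zone (+25%): $442,000 × 1.25 = $552,500.
Age 65 or older (−5%): $552,500 × 0.95 = $524,875.
A deadly weapon other than a firearm was used (+35%): $524,875 × 1.35 = $708,581.25.
Defendant is the primary caregiver for a dependent (−5%): $708,581.25 × 0.95 = $673,152.19.
$673,152.19 is within the $775,000 maximum.
Rounded to the nearest dollar: $673,152.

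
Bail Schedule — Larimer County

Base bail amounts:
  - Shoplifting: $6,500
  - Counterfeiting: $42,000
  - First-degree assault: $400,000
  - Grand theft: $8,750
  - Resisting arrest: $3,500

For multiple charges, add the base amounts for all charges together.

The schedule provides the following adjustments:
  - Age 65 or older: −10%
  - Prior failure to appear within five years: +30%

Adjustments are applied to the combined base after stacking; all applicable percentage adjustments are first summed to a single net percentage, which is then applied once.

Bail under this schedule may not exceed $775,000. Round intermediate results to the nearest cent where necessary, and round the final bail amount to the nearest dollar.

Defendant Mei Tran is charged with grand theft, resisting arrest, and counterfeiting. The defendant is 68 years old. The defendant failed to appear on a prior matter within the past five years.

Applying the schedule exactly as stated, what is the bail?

$65,100

Base amounts from the schedule: grand theft $8,750; resisting arrest $3,500; counterfeiting $42,000.
Stacking rule: sum of all bases. $8,750 + $3,500 + $42,000 = $54,250.
Net percentage adjustment: −10% +30% = +20%. $54,250 × 1.2 = $65,100.
$65,100 is within the $775,000 maximum.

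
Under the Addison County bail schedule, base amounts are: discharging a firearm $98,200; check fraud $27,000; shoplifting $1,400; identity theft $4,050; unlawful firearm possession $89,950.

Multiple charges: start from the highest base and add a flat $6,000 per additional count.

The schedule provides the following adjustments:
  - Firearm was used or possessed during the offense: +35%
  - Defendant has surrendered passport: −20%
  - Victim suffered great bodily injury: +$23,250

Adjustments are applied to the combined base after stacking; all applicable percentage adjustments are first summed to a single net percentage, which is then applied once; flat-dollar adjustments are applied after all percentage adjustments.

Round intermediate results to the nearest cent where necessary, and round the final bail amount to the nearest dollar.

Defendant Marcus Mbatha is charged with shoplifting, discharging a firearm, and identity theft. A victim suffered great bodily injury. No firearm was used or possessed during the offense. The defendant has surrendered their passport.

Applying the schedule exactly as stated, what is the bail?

Base amounts from the schedule: shoplifting $1,400; discharging a firearm $98,200; identity theft $4,050.
Stacking rule: highest base plus $6,000 per additional charge. Highest is discharging a firearm at $98,200; 2 additional charges → +$12,000. Combined base = $110,200.
Defendant has surrendered passport (−20%): $110,200 × 0.8 = $88,160.
Victim suffered great bodily injury (+$23,250 flat): $88,160 + $23,250 = $111,410.

$111,410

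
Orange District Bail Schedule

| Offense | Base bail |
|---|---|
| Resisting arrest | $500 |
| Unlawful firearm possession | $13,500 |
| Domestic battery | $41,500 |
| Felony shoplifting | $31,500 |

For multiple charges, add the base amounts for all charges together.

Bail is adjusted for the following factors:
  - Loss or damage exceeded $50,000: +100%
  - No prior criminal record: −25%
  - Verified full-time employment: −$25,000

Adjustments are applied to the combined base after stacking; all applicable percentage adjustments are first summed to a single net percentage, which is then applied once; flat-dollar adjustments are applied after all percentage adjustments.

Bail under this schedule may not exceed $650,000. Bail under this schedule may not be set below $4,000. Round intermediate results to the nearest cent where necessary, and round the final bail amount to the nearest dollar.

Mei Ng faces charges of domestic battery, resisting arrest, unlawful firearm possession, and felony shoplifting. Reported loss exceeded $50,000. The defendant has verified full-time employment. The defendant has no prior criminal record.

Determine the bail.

$127,250

Base amounts from the schedule: domestic battery $41,500; resisting arrest $500; unlawful firearm possession $13,500; felony shoplifting $31,500.
Stacking rule: sum of all bases. $41,500 + $500 + $13,500 + $31,500 = $87,000.
Net percentage adjustment: +100% −25% = +75%. $87,000 × 1.75 = $152,250.
Verified full-time employment (−$25,000 flat): $152,250 − $25,000 = $127,250.
$127,250 is within the $650,000 maximum.
$127,250 is at or above the $4,000 minimum.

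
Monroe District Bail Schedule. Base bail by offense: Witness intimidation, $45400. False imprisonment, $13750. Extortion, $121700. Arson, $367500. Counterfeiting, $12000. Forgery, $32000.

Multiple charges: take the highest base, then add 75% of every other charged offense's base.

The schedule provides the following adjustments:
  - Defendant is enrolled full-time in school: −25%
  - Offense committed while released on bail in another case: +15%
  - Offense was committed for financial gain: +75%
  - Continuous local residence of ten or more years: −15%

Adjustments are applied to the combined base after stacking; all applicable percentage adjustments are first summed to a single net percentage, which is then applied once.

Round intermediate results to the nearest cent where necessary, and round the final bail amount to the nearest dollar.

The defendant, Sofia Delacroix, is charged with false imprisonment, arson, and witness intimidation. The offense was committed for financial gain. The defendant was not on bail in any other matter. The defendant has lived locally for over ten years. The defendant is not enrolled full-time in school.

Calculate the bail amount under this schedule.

Base amounts from the schedule: false imprisonment $13750; arson $367500; witness intimidation $45400.
Stacking rule: highest base plus 75% of each additional charge. Highest is arson at $367500. Additional: $13750 × 75% = $10312.50; $45400 × 75% = $34050. Combined base = $367500 + $44362.50 = $411862.50.
Net percentage adjustment: +75% −15% = +60%. $411862.50 × 1.6 = $658980.

$658980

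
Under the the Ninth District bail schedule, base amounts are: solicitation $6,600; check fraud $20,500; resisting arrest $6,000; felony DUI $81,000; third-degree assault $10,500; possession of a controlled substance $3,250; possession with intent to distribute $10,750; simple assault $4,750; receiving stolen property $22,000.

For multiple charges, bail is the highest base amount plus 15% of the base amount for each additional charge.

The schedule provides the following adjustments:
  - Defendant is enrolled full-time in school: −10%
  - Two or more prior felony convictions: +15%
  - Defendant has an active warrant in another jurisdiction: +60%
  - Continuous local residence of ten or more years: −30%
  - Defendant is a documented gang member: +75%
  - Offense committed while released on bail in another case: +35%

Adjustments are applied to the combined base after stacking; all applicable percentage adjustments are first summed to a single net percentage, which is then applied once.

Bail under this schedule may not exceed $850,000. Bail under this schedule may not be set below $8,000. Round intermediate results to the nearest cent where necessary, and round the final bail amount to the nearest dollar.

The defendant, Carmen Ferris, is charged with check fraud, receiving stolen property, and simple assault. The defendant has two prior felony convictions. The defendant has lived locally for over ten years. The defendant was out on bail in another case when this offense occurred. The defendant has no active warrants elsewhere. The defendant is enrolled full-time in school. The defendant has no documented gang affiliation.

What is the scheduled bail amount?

$28,366

Base amounts from the schedule: check fraud $20,500; receiving stolen property $22,000; simple assault $4,750.
Stacking rule: highest base plus 15% of each additional charge. Highest is receiving stolen property at $22,000. Additional: $20,500 × 15% = $3,075; $4,750 × 15% = $712.50. Combined base = $22,000 + $3,787.50 = $25,787.50.
Net percentage adjustment: −10% +15% −30% +35% = +10%. $25,787.50 × 1.1 = $28,366.25.
$28,366.25 is within the $850,000 maximum.
$28,366.25 is at or above the $8,000 minimum.
Rounded to the nearest dollar: $28,366.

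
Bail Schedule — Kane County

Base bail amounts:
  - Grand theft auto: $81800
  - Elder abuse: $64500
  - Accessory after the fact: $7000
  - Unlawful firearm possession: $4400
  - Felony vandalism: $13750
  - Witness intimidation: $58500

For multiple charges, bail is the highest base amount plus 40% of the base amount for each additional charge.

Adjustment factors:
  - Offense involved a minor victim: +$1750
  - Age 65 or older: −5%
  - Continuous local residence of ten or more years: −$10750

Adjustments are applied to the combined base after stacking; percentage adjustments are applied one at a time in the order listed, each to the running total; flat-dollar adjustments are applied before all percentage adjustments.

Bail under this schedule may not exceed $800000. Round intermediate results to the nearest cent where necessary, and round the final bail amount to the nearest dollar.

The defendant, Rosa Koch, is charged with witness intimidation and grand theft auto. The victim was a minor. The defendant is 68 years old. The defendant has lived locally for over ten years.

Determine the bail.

$91390

Base amounts from the schedule: witness intimidation $58500; grand theft auto $81800.
Stacking rule: highest base plus 40% of each additional charge. Highest is grand theft auto at $81800. Additional: $58500 × 40% = $23400. Combined base = $81800 + $23400 = $105200.
Offense involved a minor victim (+$1750 flat): $105200 + $1750 = $106950.
Continuous local residence of ten or more years (−$10750 flat): $106950 − $10750 = $96200.
Age 65 or older (−5%): $96200 × 0.95 = $91390.
$91390 is within the $800000 maximum.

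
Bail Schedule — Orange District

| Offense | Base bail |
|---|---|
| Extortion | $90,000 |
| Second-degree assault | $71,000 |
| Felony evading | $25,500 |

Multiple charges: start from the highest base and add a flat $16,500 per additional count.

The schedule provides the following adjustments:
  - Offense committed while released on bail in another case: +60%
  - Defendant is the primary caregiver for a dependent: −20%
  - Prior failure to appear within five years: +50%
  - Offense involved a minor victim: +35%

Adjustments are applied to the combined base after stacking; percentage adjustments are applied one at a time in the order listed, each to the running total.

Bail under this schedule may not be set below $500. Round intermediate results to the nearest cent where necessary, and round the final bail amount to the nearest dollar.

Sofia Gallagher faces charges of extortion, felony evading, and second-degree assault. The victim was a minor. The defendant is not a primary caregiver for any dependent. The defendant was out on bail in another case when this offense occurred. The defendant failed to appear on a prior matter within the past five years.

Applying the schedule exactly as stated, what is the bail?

Base amounts from the schedule: extortion $90,000; felony evading $25,500; second-degree assault $71,000.
Stacking rule: highest base plus $16,500 per additional charge. Highest is extortion at $90,000; 2 additional charges → +$33,000. Combined base = $123,000.
Offense committed while released on bail in another case (+60%): $123,000 × 1.6 = $196,800.
Prior failure to appear within five years (+50%): $196,800 × 1.5 = $295,200.
Offense involved a minor victim (+35%): $295,200 × 1.35 = $398,520.
$398,520 is at or above the $500 minimum.

$398,520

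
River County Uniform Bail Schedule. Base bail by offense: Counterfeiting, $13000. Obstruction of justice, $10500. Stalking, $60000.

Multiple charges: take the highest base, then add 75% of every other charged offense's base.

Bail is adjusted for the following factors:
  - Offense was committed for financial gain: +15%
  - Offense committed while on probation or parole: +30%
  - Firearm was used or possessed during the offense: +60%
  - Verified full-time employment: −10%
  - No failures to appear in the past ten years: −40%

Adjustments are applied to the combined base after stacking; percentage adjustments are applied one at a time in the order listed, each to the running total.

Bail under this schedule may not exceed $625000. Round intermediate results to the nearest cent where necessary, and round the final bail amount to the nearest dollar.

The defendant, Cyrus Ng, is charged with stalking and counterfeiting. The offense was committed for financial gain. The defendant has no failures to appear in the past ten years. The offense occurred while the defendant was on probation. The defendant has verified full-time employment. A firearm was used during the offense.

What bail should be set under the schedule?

$90095

Base amounts from the schedule: stalking $60000; counterfeiting $13000.
Stacking rule: highest base plus 75% of each additional charge. Highest is stalking at $60000. Additional: $13000 × 75% = $9750. Combined base = $60000 + $9750 = $69750.
Offense was committed for financial gain (+15%): $69750 × 1.15 = $80212.50.
Offense committed while on probation or parole (+30%): $80212.50 × 1.3 = $104276.25.
Firearm was used or possessed during the offense (+60%): $104276.25 × 1.6 = $166842.
Verified full-time employment (−10%): $166842 × 0.9 = $150157.80.
No failures to appear in the past ten years (−40%): $150157.80 × 0.6 = $90094.68.
$90094.68 is within the $625000 maximum.
Rounded to the nearest dollar: $90095.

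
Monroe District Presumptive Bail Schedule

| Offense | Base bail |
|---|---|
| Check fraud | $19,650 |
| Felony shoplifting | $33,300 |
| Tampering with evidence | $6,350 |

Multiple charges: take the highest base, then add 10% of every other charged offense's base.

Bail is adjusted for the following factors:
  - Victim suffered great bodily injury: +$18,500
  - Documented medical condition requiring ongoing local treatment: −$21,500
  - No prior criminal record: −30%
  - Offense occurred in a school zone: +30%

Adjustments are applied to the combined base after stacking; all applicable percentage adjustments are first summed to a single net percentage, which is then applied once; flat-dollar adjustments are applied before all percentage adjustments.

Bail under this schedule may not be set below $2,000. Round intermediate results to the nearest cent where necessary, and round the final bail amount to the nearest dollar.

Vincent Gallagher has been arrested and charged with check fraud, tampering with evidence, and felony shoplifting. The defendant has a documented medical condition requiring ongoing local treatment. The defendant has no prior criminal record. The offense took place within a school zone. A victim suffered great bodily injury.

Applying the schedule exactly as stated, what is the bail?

$32,900

Base amounts from the schedule: check fraud $19,650; tampering with evidence $6,350; felony shoplifting $33,300.
Stacking rule: highest base plus 10% of each additional charge. Highest is felony shoplifting at $33,300. Additional: $19,650 × 10% = $1,965; $6,350 × 10% = $635. Combined base = $33,300 + $2,600 = $35,900.
Victim suffered great bodily injury (+$18,500 flat): $35,900 + $18,500 = $54,400.
Documented medical condition requiring ongoing local treatment (−$21,500 flat): $54,400 − $21,500 = $32,900.
Net percentage adjustment: −30% +30% = +0%. $32,900 × 1 = $32,900.
$32,900 is at or above the $2,000 minimum.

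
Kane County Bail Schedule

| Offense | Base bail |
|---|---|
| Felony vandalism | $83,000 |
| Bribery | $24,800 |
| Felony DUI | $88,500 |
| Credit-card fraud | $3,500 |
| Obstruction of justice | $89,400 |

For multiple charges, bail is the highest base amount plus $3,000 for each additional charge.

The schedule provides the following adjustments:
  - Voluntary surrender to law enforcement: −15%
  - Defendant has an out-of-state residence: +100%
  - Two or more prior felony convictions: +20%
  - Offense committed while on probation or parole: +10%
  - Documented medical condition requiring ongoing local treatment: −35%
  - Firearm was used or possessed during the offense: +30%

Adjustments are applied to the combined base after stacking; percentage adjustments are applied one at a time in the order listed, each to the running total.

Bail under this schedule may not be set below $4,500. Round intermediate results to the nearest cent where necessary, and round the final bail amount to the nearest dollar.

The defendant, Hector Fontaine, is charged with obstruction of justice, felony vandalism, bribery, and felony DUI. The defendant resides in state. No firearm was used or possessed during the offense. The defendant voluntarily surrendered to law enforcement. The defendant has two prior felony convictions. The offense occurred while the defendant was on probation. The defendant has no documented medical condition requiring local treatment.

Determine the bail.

$110,405

Base amounts from the schedule: obstruction of justice $89,400; felony vandalism $83,000; bribery $24,800; felony DUI $88,500.
Stacking rule: highest base plus $3,000 per additional charge. Highest is obstruction of justice at $89,400; 3 additional charges → +$9,000. Combined base = $98,400.
Voluntary surrender to law enforcement (−15%): $98,400 × 0.85 = $83,640.
Two or more prior felony convictions (+20%): $83,640 × 1.2 = $100,368.
Offense committed while on probation or parole (+10%): $100,368 × 1.1 = $110,404.80.
$110,404.80 is at or above the $4,500 minimum.
Rounded to the nearest dollar: $110,405.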